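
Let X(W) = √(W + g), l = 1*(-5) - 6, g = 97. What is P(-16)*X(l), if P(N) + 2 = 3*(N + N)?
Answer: -98*√86 ≈ -908.81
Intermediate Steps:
l = -11 (l = -5 - 6 = -11)
X(W) = √(97 + W) (X(W) = √(W + 97) = √(97 + W))
P(N) = -2 + 6*N (P(N) = -2 + 3*(N + N) = -2 + 3*(2*N) = -2 + 6*N)
P(-16)*X(l) = (-2 + 6*(-16))*√(97 - 11) = (-2 - 96)*√86 = -98*√86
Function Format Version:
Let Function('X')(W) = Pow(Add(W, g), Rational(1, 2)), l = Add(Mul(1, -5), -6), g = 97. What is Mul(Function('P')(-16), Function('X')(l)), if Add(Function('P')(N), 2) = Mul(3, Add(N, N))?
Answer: Mul(-98, Pow(86, Rational(1, 2))) ≈ -908.81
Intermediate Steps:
l = -11 (l = Add(-5, -6) = -11)
Function('X')(W) = Pow(Add(97, W), Rational(1, 2)) (Function('X')(W) = Pow(Add(W, 97), Rational(1, 2)) = Pow(Add(97, W), Rational(1, 2)))
Function('P')(N) = Add(-2, Mul(6, N)) (Function('P')(N) = Add(-2, Mul(3, Add(N, N))) = Add(-2, Mul(3, Mul(2, N))) = Add(-2, Mul(6, N)))
Mul(Function('P')(-16), Function('X')(l)) = Mul(Add(-2, Mul(6, -16)), Pow(Add(97, -11), Rational(1, 2))) = Mul(Add(-2, -96), Pow(86, Rational(1, 2))) = Mul(-98, Pow(86, Rational(1, 2)))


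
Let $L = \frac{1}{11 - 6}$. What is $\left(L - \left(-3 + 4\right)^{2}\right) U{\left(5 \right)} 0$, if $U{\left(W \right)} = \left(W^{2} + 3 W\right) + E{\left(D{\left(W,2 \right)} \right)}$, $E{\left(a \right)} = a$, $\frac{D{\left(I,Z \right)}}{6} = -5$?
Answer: $0$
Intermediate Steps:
$D{\left(I,Z \right)} = -30$ ($D{\left(I,Z \right)} = 6 \left(-5\right) = -30$)
$U{\left(W \right)} = -30 + W^{2} + 3 W$ ($U{\left(W \right)} = \left(W^{2} + 3 W\right) - 30 = -30 + W^{2} + 3 W$)
$L = \frac{1}{5} \approx 0.2$
$\left(L - \left(-3 + 4\right)^{2}\right) U{\left(5 \right)} 0 = \left(\frac{1}{5} - \left(-3 + 4\right)^{2}\right) \left(-30 + 5^{2} + 3 \cdot 5\right) 0 = \left(\frac{1}{5} - 1^{2}\right) \left(-30 + 25 + 15\right) 0 = \left(\frac{1}{5} - 1\right) 10 \cdot 0 = \left(- \frac{4}{5}\right) 10 \cdot 0 = \left(-8\right) 0 = 0$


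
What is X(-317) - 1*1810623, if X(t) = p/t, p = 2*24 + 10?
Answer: -573967549/317 ≈ -1.8106e+6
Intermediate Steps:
p = 58 (p = 48 + 10 = 58)
X(t) = 58/t
X(-317) - 1*1810623 = 58/(-317) - 1*1810623 = 58*(-1/317) - 1810623 = -58/317 - 1810623 = -573967549/317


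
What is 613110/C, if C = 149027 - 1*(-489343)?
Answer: 20437/21279 ≈ 0.96043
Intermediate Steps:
C = 638370 (C = 149027 + 489343 = 638370)
613110/C = 613110/638370 = 613110*(1/638370) = 20437/21279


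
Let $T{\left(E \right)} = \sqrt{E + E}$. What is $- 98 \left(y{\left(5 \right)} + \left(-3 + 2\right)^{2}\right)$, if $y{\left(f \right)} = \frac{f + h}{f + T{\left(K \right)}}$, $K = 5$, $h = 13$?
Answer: $-686 + \frac{588 \sqrt{10}}{5} \approx -314.12$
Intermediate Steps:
$T{\left(E \right)} = \sqrt{2} \sqrt{E}$ ($T{\left(E \right)} = \sqrt{2 E} = \sqrt{2} \sqrt{E}$)
$y{\left(f \right)} = \frac{13 + f}{f + \sqrt{10}}$ ($y{\left(f \right)} = \frac{f + 13}{f + \sqrt{2} \sqrt{5}} = \frac{13 + f}{f + \sqrt{10}}$)
$- 98 \left(y{\left(5 \right)} + \left(-3 + 2\right)^{2}\right) = - 98 \left(\frac{13 + 5}{5 + \sqrt{10}} + \left(-3 + 2\right)^{2}\right) = - 98 \left(\frac{1}{5 + \sqrt{10}} \cdot 18 + \left(-1\right)^{2}\right) = - 98 \left(\frac{18}{5 + \sqrt{10}} + 1\right) = - 98 \left(1 + \frac{18}{5 + \sqrt{10}}\right) = -98 - \frac{1764}{5 + \sqrt{10}}$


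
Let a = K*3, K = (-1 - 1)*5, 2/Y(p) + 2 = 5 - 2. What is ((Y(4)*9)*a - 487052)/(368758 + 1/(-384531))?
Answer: -187494239352/141798882497 ≈ -1.3223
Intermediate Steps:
Y(p) = 2 (Y(p) = 2/(-2 + (5 - 2)) = 2/(-2 + 3) = 2/1 = 2*1 = 2)
K = -10 (K = -2*5 = -10)
a = -30 (a = -10*3 = -30)
((Y(4)*9)*a - 487052)/(368758 + 1/(-384531)) = ((2*9)*(-30) - 487052)/(368758 + 1/(-384531)) = (18*(-30) - 487052)/(368758 - 1/384531) = (-540 - 487052)/(141798882497/384531) = -487592*384531/141798882497 = -187494239352/141798882497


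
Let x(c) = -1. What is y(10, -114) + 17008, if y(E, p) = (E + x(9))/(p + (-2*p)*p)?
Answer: 148003613/8702 ≈ 17008.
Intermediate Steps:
y(E, p) = (-1 + E)/(p - 2*p²) (y(E, p) = (E - 1)/(p + (-2*p)*p) = (-1 + E)/(p - 2*p²))
y(10, -114) + 17008 = (1 - 1*10)/((-114)*(-1 + 2*(-114))) + 17008 = -(1 - 10)/(114*(-1 - 228)) + 17008 = -1/114*(-9)/(-229) + 17008 = -1/114*(-1/229)*(-9) + 17008 = -3/8702 + 17008 = 148003613/8702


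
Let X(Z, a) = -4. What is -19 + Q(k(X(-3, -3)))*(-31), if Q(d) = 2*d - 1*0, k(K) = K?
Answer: 229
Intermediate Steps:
Q(d) = 2*d (Q(d) = 2*d + 0 = 2*d)
-19 + Q(k(X(-3, -3)))*(-31) = -19 + (2*(-4))*(-31) = -19 - 8*(-31) = -19 + 248 = 229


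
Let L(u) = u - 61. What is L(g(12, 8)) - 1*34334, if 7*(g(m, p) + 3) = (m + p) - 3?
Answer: -240769/7 ≈ -34396.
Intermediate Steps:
g(m, p) = -24/7 + m/7 + p/7 (g(m, p) = -3 + ((m + p) - 3)/7 = -3 + (-3 + m + p)/7 = -3 + (-3/7 + m/7 + p/7) = -24/7 + m/7 + p/7)
L(u) = -61 + u
L(g(12, 8)) - 1*34334 = (-61 + (-24/7 + (⅐)*12 + (⅐)*8)) - 1*34334 = (-61 + (-24/7 + 12/7 + 8/7)) - 34334 = (-61 - 4/7) - 34334 = -431/7 - 34334 = -240769/7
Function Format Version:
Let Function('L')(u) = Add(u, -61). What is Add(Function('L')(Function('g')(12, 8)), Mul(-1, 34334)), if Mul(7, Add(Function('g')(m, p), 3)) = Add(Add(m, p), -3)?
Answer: Rational(-240769, 7) ≈ -34396.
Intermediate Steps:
Function('g')(m, p) = Add(Rational(-24, 7), Mul(Rational(1, 7), m), Mul(Rational(1, 7), p)) (Function('g')(m, p) = Add(-3, Mul(Rational(1, 7), Add(Add(m, p), -3))) = Add(-3, Mul(Rational(1, 7), Add(-3, m, p))) = Add(-3, Add(Rational(-3, 7), Mul(Rational(1, 7), m), Mul(Rational(1, 7), p))) = Add(Rational(-24, 7), Mul(Rational(1, 7), m), Mul(Rational(1, 7), p)))
Function('L')(u) = Add(-61, u)
Add(Function('L')(Function('g')(12, 8)), Mul(-1, 34334)) = Add(Add(-61, Add(Rational(-24, 7), Mul(Rational(1, 7), 12), Mul(Rational(1, 7), 8))), Mul(-1, 34334)) = Add(Add(-61, Add(Rational(-24, 7), Rational(12, 7), Rational(8, 7))), -34334) = Add(Add(-61, Rational(-4, 7)), -34334) = Add(Rational(-431, 7), -34334) = Rational(-240769, 7)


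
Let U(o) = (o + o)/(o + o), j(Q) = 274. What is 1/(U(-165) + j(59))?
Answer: 1/275 ≈ 0.0036364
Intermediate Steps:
U(o) = 1 (U(o) = (2*o)/((2*o)) = (2*o)*(1/(2*o)) = 1)
1/(U(-165) + j(59)) = 1/(1 + 274) = 1/275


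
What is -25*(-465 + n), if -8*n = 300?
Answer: 25125/2 ≈ 12563.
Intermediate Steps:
n = -75/2 (n = -1/8*300 = -75/2 ≈ -37.500)
-25*(-465 + n) = -25*(-465 - 75/2) = -25*(-1005/2) = 25125/2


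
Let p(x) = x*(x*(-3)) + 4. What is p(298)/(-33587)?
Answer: 266408/33587 ≈ 7.9319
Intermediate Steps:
p(x) = 4 - 3*x² (p(x) = x*(-3*x) + 4 = -3*x² + 4 = 4 - 3*x²)
p(298)/(-33587) = (4 - 3*298²)/(-33587) = (4 - 3*88804)*(-1/33587) = (4 - 266412)*(-1/33587) = -266408*(-1/33587) = 266408/33587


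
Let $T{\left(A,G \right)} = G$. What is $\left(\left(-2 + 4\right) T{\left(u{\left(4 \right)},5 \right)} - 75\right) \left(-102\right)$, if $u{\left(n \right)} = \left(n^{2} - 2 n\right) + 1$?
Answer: $6630$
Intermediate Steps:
$u{\left(n \right)} = 1 + n^{2} - 2 n$
$\left(\left(-2 + 4\right) T{\left(u{\left(4 \right)},5 \right)} - 75\right) \left(-102\right) = \left(\left(-2 + 4\right) 5 - 75\right) \left(-102\right) = \left(2 \cdot 5 - 75\right) \left(-102\right) = \left(10 - 75\right) \left(-102\right) = \left(-65\right) \left(-102\right) = 6630$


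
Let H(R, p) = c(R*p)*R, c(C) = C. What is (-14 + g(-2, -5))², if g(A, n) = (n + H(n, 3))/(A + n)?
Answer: 576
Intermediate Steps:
H(R, p) = p*R² (H(R, p) = (R*p)*R = p*R²)
g(A, n) = (n + 3*n²)/(A + n)
(-14 + g(-2, -5))² = (-14 - 5*(1 + 3*(-5))/(-2 - 5))² = (-14 - 5*(1 - 15)/(-7))² = (-14 - 5*(-⅐)*(-14))² = (-14 - 10)² = (-24)² = 576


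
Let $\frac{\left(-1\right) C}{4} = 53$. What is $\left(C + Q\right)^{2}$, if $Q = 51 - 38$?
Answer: $39601$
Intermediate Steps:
$C = -212$ ($C = \left(-4\right) 53 = -212$)
$Q = 13$ ($Q = 51 - 38 = 13$)
$\left(C + Q\right)^{2} = \left(-212 + 13\right)^{2} = \left(-199\right)^{2} = 39601$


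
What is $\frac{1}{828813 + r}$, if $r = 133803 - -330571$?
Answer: $\frac{1}{1293187} \approx 7.7328 \cdot 10^{-7}$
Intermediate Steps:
$r = 464374$ ($r = 133803 + 330571 = 464374$)
$\frac{1}{828813 + r} = \frac{1}{828813 + 464374} = \frac{1}{1293187}$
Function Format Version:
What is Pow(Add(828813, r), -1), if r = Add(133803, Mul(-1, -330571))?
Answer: Rational(1, 1293187) ≈ 7.7328e-7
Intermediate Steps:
r = 464374 (r = Add(133803, 330571) = 464374)
Pow(Add(828813, r), -1) = Pow(Add(828813, 464374), -1) = Pow(1293187, -1) = Rational(1, 1293187)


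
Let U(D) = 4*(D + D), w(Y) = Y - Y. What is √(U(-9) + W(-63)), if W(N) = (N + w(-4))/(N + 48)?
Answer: I*√1695/5 ≈ 8.2341*I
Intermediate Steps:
w(Y) = 0
W(N) = N/(48 + N) (W(N) = (N + 0)/(N + 48) = N/(48 + N))
U(D) = 8*D (U(D) = 4*(2*D) = 8*D)
√(U(-9) + W(-63)) = √(8*(-9) - 63/(48 - 63)) = √(-72 - 63/(-15)) = √(-72 - 63*(-1/15)) = √(-72 + 21/5) = √(-339/5) = I*√1695/5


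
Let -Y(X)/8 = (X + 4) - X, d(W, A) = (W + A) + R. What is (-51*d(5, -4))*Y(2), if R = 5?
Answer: 9792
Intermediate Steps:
d(W, A) = 5 + A + W (d(W, A) = (W + A) + 5 = (A + W) + 5 = 5 + A + W)
Y(X) = -32 (Y(X) = -8*((X + 4) - X) = -8*((4 + X) - X) = -8*4 = -32)
(-51*d(5, -4))*Y(2) = -51*(5 - 4 + 5)*(-32) = -51*6*(-32) = -306*(-32) = 9792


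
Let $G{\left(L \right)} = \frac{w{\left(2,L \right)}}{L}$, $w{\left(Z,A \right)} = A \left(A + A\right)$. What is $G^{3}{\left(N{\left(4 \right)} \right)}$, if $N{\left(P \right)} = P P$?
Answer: $32768$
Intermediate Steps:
$w{\left(Z,A \right)} = 2 A^{2}$ ($w{\left(Z,A \right)} = A 2 A = 2 A^{2}$)
$N{\left(P \right)} = P^{2}$
$G{\left(L \right)} = 2 L$ ($G{\left(L \right)} = \frac{2 L^{2}}{L} = 2 L$)
$G^{3}{\left(N{\left(4 \right)} \right)} = \left(2 \cdot 4^{2}\right)^{3} = \left(2 \cdot 16\right)^{3} = 32^{3} = 32768$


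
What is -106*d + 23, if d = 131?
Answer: -13863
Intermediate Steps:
-106*d + 23 = -106*131 + 23 = -13886 + 23 = -13863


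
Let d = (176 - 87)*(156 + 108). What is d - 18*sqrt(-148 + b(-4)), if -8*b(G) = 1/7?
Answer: 23496 - 27*I*sqrt(12894)/14 ≈ 23496.0 - 218.99*I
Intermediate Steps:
b(G) = -1/56 (b(G) = -1/8/7 = -1/8*1/7 = -1/56)
d = 23496 (d = 89*264 = 23496)
d - 18*sqrt(-148 + b(-4)) = 23496 - 18*sqrt(-148 - 1/56) = 23496 - 27*I*sqrt(12894)/14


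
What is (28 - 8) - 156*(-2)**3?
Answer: 1268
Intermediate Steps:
(28 - 8) - 156*(-2)**3 = 20 - 156*(-8) = 20 + 1248 = 1268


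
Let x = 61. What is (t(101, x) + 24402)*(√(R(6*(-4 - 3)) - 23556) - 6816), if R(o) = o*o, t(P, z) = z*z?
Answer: -191686368 + 112492*I*√1362 ≈ -1.9169e+8 + 4.1515e+6*I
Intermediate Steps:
t(P, z) = z²
R(o) = o²
(t(101, x) + 24402)*(√(R(6*(-4 - 3)) - 23556) - 6816) = (61² + 24402)*(√((6*(-4 - 3))² - 23556) - 6816) = (3721 + 24402)*(√((6*(-7))² - 23556) - 6816) = 28123*(√((-42)² - 23556) - 6816) = 28123*(√(1764 - 23556) - 6816) = 28123*(√(-21792) - 6816) = 28123*(4*I*√1362 - 6816) = 28123*(-6816 + 4*I*√1362) = -191686368 + 112492*I*√1362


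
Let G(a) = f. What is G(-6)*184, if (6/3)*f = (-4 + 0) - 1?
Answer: -460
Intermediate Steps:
f = -5/2 (f = ((-4 + 0) - 1)/2 = (-4 - 1)/2 = (½)*(-5) = -5/2 ≈ -2.5000)
G(a) = -5/2
G(-6)*184 = -5/2*184 = -460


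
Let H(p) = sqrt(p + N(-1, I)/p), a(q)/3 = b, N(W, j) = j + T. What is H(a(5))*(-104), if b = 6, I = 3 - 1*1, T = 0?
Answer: -104*sqrt(163)/3 ≈ -442.59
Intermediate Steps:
I = 2 (I = 3 - 1 = 2)
N(W, j) = j (N(W, j) = j + 0 = j)
a(q) = 18 (a(q) = 3*6 = 18)
H(p) = sqrt(p + 2/p)
H(a(5))*(-104) = sqrt(18 + 2/18)*(-104) = sqrt(18 + 2*(1/18))*(-104) = sqrt(18 + 1/9)*(-104) = sqrt(163/9)*(-104) = (sqrt(163)/3)*(-104) = -104*sqrt(163)/3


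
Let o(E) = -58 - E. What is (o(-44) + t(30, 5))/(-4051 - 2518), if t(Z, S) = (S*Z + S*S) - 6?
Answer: -155/6569 ≈ -0.023596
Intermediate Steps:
t(Z, S) = -6 + S² + S*Z (t(Z, S) = (S*Z + S²) - 6 = (S² + S*Z) - 6 = -6 + S² + S*Z)
(o(-44) + t(30, 5))/(-4051 - 2518) = ((-58 - 1*(-44)) + (-6 + 5² + 5*30))/(-4051 - 2518) = ((-58 + 44) + (-6 + 25 + 150))/(-6569) = (-14 + 169)*(-1/6569) = 155*(-1/6569) = -155/6569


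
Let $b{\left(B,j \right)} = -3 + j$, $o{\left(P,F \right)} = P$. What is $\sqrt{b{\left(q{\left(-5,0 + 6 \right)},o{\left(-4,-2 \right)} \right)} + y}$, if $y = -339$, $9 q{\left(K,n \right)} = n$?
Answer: $i \sqrt{346} \approx 18.601 i$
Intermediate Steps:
$q{\left(K,n \right)} = \frac{n}{9}$
$\sqrt{b{\left(q{\left(-5,0 + 6 \right)},o{\left(-4,-2 \right)} \right)} + y} = \sqrt{\left(-3 - 4\right) - 339} = \sqrt{-7 - 339} = \sqrt{-346} = i \sqrt{346}$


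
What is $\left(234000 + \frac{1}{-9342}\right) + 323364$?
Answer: $\frac{5206894487}{9342} \approx 5.5736 \cdot 10^{5}$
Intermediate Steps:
$\left(234000 + \frac{1}{-9342}\right) + 323364 = \left(234000 - \frac{1}{9342}\right) + 323364 = \frac{2186027999}{9342} + 323364 = \frac{5206894487}{9342}$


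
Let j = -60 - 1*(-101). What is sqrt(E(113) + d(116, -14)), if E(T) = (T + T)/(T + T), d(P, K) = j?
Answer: sqrt(42) ≈ 6.4807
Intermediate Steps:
j = 41 (j = -60 + 101 = 41)
d(P, K) = 41
E(T) = 1 (E(T) = (2*T)/((2*T)) = (2*T)*(1/(2*T)) = 1)
sqrt(E(113) + d(116, -14)) = sqrt(1 + 41) = sqrt(42)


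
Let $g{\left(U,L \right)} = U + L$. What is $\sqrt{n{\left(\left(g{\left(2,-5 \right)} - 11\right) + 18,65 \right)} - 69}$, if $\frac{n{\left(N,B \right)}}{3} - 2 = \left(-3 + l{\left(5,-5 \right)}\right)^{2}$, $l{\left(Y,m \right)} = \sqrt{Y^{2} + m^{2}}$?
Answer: $\sqrt{114 - 90 \sqrt{2}} \approx 3.6441 i$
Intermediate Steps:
$g{\left(U,L \right)} = L + U$
$n{\left(N,B \right)} = 6 + 3 \left(-3 + 5 \sqrt{2}\right)^{2}$ ($n{\left(N,B \right)} = 6 + 3 \left(-3 + \sqrt{5^{2} + \left(-5\right)^{2}}\right)^{2} = 6 + 3 \left(-3 + \sqrt{25 + 25}\right)^{2} = 6 + 3 \left(-3 + \sqrt{50}\right)^{2} = 6 + 3 \left(-3 + 5 \sqrt{2}\right)^{2}$)
$\sqrt{n{\left(\left(g{\left(2,-5 \right)} - 11\right) + 18,65 \right)} - 69} = \sqrt{\left(183 - 90 \sqrt{2}\right) - 69} = \sqrt{114 - 90 \sqrt{2}}$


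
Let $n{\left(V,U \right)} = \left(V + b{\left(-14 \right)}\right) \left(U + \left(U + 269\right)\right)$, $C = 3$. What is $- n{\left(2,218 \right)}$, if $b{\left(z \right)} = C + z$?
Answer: $6345$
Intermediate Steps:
$b{\left(z \right)} = 3 + z$
$n{\left(V,U \right)} = \left(-11 + V\right) \left(269 + 2 U\right)$ ($n{\left(V,U \right)} = \left(V + \left(3 - 14\right)\right) \left(U + \left(U + 269\right)\right) = \left(V - 11\right) \left(U + \left(269 + U\right)\right) = \left(-11 + V\right) \left(269 + 2 U\right)$)
$- n{\left(2,218 \right)} = - (-2959 - 4796 + 269 \cdot 2 + 2 \cdot 218 \cdot 2) = - (-2959 - 4796 + 538 + 872) = \left(-1\right) \left(-6345\right) = 6345$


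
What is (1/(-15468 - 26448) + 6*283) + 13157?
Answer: 622662179/41916 ≈ 14855.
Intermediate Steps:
(1/(-15468 - 26448) + 6*283) + 13157 = (1/(-41916) + 1698) + 13157 = (-1/41916 + 1698) + 13157 = 71173367/41916 + 13157 = 622662179/41916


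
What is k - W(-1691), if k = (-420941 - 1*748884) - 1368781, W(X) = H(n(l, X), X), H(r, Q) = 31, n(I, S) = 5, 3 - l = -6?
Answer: -2538637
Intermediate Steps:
l = 9 (l = 3 - 1*(-6) = 3 + 6 = 9)
W(X) = 31
k = -2538606 (k = (-420941 - 748884) - 1368781 = -1169825 - 1368781 = -2538606)
k - W(-1691) = -2538606 - 1*31 = -2538606 - 31 = -2538637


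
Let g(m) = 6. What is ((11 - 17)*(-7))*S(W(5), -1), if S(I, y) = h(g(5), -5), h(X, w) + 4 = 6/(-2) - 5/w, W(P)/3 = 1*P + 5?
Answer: -252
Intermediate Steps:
W(P) = 15 + 3*P (W(P) = 3*(1*P + 5) = 3*(P + 5) = 3*(5 + P) = 15 + 3*P)
h(X, w) = -7 - 5/w (h(X, w) = -4 + (6/(-2) - 5/w) = -4 + (6*(-½) - 5/w) = -4 + (-3 - 5/w) = -7 - 5/w)
S(I, y) = -6 (S(I, y) = -7 - 5/(-5) = -7 - 5*(-⅕) = -7 + 1 = -6)
((11 - 17)*(-7))*S(W(5), -1) = ((11 - 17)*(-7))*(-6) = -6*(-7)*(-6) = 42*(-6) = -252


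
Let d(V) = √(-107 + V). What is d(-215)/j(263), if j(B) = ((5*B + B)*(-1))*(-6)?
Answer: I*√322/9468 ≈ 0.0018953*I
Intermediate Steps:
j(B) = 36*B (j(B) = ((6*B)*(-1))*(-6) = -6*B*(-6) = 36*B)
d(-215)/j(263) = √(-107 - 215)/((36*263)) = √(-322)/9468 = (I*√322)*(1/9468) = I*√322/9468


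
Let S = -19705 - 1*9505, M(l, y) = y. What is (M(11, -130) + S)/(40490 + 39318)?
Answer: -7335/19952 ≈ -0.36763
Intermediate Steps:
S = -29210 (S = -19705 - 9505 = -29210)
(M(11, -130) + S)/(40490 + 39318) = (-130 - 29210)/(40490 + 39318) = -29340/79808 = -29340*1/79808 = -7335/19952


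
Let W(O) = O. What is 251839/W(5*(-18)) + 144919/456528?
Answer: -19159752047/6847920 ≈ -2797.9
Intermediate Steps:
251839/W(5*(-18)) + 144919/456528 = 251839/((5*(-18))) + 144919/456528 = 251839/(-90) + 144919*(1/456528) = 251839*(-1/90) + 144919/456528 = -251839/90 + 144919/456528 = -19159752047/6847920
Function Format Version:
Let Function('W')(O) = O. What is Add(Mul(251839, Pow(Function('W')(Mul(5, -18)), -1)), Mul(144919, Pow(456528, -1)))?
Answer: Rational(-19159752047, 6847920) ≈ -2797.9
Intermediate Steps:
Add(Mul(251839, Pow(Function('W')(Mul(5, -18)), -1)), Mul(144919, Pow(456528, -1))) = Add(Mul(251839, Pow(Mul(5, -18), -1)), Mul(144919, Pow(456528, -1))) = Add(Mul(251839, Pow(-90, -1)), Mul(144919, Rational(1, 456528))) = Add(Mul(251839, Rational(-1, 90)), Rational(144919, 456528)) = Add(Rational(-251839, 90), Rational(144919, 456528)) = Rational(-19159752047, 6847920)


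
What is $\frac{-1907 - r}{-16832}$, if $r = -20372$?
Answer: $- \frac{18465}{16832} \approx -1.097$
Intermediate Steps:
$\frac{-1907 - r}{-16832} = \frac{-1907 - -20372}{-16832} = \left(-1907 + 20372\right) \left(- \frac{1}{16832}\right) = 18465 \left(- \frac{1}{16832}\right) = - \frac{18465}{16832}$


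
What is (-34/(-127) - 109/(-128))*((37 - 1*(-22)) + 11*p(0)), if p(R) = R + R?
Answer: 1073505/16256 ≈ 66.037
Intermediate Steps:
p(R) = 2*R
(-34/(-127) - 109/(-128))*((37 - 1*(-22)) + 11*p(0)) = (-34/(-127) - 109/(-128))*((37 - 1*(-22)) + 11*(2*0)) = (-34*(-1/127) - 109*(-1/128))*((37 + 22) + 11*0) = (34/127 + 109/128)*(59 + 0) = (18195/16256)*59 = 1073505/16256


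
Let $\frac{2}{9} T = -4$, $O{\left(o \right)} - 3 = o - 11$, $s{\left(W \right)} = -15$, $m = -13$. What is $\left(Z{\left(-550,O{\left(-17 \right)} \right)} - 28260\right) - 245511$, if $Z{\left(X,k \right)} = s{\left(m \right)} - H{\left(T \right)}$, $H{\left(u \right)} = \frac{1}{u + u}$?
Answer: $- \frac{9856295}{36} \approx -2.7379 \cdot 10^{5}$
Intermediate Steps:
$O{\left(o \right)} = -8 + o$ ($O{\left(o \right)} = 3 + \left(o - 11\right) = 3 + \left(-11 + o\right) = -8 + o$)
$T = -18$ ($T = \frac{9}{2} \left(-4\right) = -18$)
$H{\left(u \right)} = \frac{1}{2 u}$
$Z{\left(X,k \right)} = - \frac{539}{36}$ ($Z{\left(X,k \right)} = -15 - \frac{1}{2 \left(-18\right)} = -15 - \frac{1}{2} \left(- \frac{1}{18}\right) = -15 - - \frac{1}{36} = -15 + \frac{1}{36} = - \frac{539}{36}$)
$\left(Z{\left(-550,O{\left(-17 \right)} \right)} - 28260\right) - 245511 = \left(- \frac{539}{36} - 28260\right) - 245511 = - \frac{1017899}{36} - 245511 = - \frac{9856295}{36}$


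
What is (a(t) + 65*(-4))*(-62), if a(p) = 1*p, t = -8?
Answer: 16616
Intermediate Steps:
a(p) = p
(a(t) + 65*(-4))*(-62) = (-8 + 65*(-4))*(-62) = (-8 - 260)*(-62) = -268*(-62) = 16616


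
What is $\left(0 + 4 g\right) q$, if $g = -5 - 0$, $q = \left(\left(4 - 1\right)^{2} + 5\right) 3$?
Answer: $-840$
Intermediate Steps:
$q = 42$ ($q = \left(3^{2} + 5\right) 3 = \left(9 + 5\right) 3 = 14 \cdot 3 = 42$)
$g = -5$ ($g = -5 + 0 = -5$)
$\left(0 + 4 g\right) q = \left(0 + 4 \left(-5\right)\right) 42 = \left(0 - 20\right) 42 = \left(-20\right) 42 = -840$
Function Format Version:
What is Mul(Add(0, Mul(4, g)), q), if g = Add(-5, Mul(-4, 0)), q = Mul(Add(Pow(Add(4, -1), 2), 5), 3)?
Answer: -840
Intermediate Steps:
q = 42 (q = Mul(Add(Pow(3, 2), 5), 3) = Mul(Add(9, 5), 3) = Mul(14, 3) = 42)
g = -5 (g = Add(-5, 0) = -5)
Mul(Add(0, Mul(4, g)), q) = Mul(Add(0, Mul(4, -5)), 42) = Mul(Add(0, -20), 42) = Mul(-20, 42) = -840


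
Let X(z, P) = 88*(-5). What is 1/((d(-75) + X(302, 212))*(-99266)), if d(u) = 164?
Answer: 1/27397416 ≈ 3.6500e-8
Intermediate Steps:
X(z, P) = -440
1/((d(-75) + X(302, 212))*(-99266)) = 1/((164 - 440)*(-99266)) = -1/99266/(-276) = -1/276*(-1/99266) = 1/27397416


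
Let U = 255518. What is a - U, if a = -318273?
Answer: -573791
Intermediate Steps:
a - U = -318273 - 1*255518 = -318273 - 255518 = -573791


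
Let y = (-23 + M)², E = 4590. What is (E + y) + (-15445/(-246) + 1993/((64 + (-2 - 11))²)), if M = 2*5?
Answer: 1028563279/213282 ≈ 4822.5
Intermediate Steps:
M = 10
y = 169 (y = (-23 + 10)² = (-13)² = 169)
(E + y) + (-15445/(-246) + 1993/((64 + (-2 - 11))²)) = (4590 + 169) + (-15445/(-246) + 1993/((64 + (-2 - 11))²)) = 4759 + (-15445*(-1/246) + 1993/((64 - 13)²)) = 4759 + (15445/246 + 1993/(51²)) = 4759 + (15445/246 + 1993/2601) = 4759 + 13554241/213282 = 1028563279/213282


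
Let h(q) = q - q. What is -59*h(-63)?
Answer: 0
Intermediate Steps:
h(q) = 0
-59*h(-63) = -59*0 = 0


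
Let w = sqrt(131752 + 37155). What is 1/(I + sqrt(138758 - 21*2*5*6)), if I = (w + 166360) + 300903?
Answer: 1/(467263 + sqrt(137498) + sqrt(168907)) ≈ 2.1365e-6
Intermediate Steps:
w = sqrt(168907) ≈ 410.98
I = 467263 + sqrt(168907) (I = (sqrt(168907) + 166360) + 300903 = (166360 + sqrt(168907)) + 300903 = 467263 + sqrt(168907) ≈ 4.6767e+5)
1/(I + sqrt(138758 - 21*2*5*6)) = 1/((467263 + sqrt(168907)) + sqrt(138758 - 21*2*5*6)) = 1/((467263 + sqrt(168907)) + sqrt(138758 - 210*6)) = 1/((467263 + sqrt(168907)) + sqrt(138758 - 21*60)) = 1/((467263 + sqrt(168907)) + sqrt(138758 - 1260)) = 1/((467263 + sqrt(168907)) + sqrt(137498)) = 1/(467263 + sqrt(137498) + sqrt(168907))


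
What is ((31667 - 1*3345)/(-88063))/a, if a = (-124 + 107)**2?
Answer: -98/88063 ≈ -0.0011128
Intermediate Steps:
a = 289 (a = (-17)**2 = 289)
((31667 - 1*3345)/(-88063))/a = ((31667 - 1*3345)/(-88063))/289 = ((31667 - 3345)*(-1/88063))*(1/289) = (28322*(-1/88063))*(1/289) = -28322/88063*1/289 = -98/88063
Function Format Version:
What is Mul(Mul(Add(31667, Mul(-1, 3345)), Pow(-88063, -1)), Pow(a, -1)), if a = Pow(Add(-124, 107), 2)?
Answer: Rational(-98, 88063) ≈ -0.0011128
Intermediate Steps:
a = 289 (a = Pow(-17, 2) = 289)
Mul(Mul(Add(31667, Mul(-1, 3345)), Pow(-88063, -1)), Pow(a, -1)) = Mul(Mul(Add(31667, Mul(-1, 3345)), Pow(-88063, -1)), Pow(289, -1)) = Mul(Mul(Add(31667, -3345), Rational(-1, 88063)), Rational(1, 289)) = Mul(Mul(28322, Rational(-1, 88063)), Rational(1, 289)) = Mul(Rational(-28322, 88063), Rational(1, 289)) = Rational(-98, 88063)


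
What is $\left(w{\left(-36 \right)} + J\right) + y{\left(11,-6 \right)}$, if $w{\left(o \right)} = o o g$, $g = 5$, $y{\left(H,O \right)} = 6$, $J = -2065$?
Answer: $4421$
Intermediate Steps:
$w{\left(o \right)} = 5 o^{2}$ ($w{\left(o \right)} = o o 5 = o^{2} \cdot 5 = 5 o^{2}$)
$\left(w{\left(-36 \right)} + J\right) + y{\left(11,-6 \right)} = \left(5 \left(-36\right)^{2} - 2065\right) + 6 = \left(5 \cdot 1296 - 2065\right) + 6 = \left(6480 - 2065\right) + 6 = 4415 + 6 = 4421$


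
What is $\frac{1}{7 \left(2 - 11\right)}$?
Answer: $- \frac{1}{63} \approx -0.015873$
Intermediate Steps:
$\frac{1}{7 \left(2 - 11\right)} = \frac{1}{7 \left(-9\right)} = \frac{1}{-63} = - \frac{1}{63}$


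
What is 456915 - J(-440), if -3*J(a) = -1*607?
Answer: 1370138/3 ≈ 4.5671e+5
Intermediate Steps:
J(a) = 607/3 (J(a) = -(-1)*607/3 = -1/3*(-607) = 607/3)
456915 - J(-440) = 456915 - 1*607/3 = 456915 - 607/3 = 1370138/3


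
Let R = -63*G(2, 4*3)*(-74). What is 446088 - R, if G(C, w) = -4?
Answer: 464736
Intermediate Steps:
R = -18648 (R = -63*(-4)*(-74) = 252*(-74) = -18648)
446088 - R = 446088 - 1*(-18648) = 446088 + 18648 = 464736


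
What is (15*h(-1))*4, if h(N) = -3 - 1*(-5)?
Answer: 120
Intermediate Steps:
h(N) = 2 (h(N) = -3 + 5 = 2)
(15*h(-1))*4 = (15*2)*4 = 30*4 = 120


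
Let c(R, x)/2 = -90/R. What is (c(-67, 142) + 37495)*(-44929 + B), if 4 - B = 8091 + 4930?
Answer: -145580343370/67 ≈ -2.1728e+9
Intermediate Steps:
c(R, x) = -180/R (c(R, x) = 2*(-90/R) = -180/R)
B = -13017 (B = 4 - (8091 + 4930) = 4 - 1*13021 = 4 - 13021 = -13017)
(c(-67, 142) + 37495)*(-44929 + B) = (-180/(-67) + 37495)*(-44929 - 13017) = (-180*(-1/67) + 37495)*(-57946) = (180/67 + 37495)*(-57946) = (2512345/67)*(-57946) = -145580343370/67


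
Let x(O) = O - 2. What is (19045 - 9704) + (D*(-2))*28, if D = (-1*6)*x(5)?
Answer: 10349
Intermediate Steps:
x(O) = -2 + O
D = -18 (D = (-1*6)*(-2 + 5) = -6*3 = -18)
(19045 - 9704) + (D*(-2))*28 = (19045 - 9704) - 18*(-2)*28 = 9341 + 36*28 = 9341 + 1008 = 10349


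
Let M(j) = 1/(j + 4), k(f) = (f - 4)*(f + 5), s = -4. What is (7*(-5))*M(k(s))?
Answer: 35/4 ≈ 8.7500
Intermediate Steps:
k(f) = (-4 + f)*(5 + f)
M(j) = 1/(4 + j)
(7*(-5))*M(k(s)) = (7*(-5))/(4 + (-20 - 4 + (-4)²)) = -35/(4 + (-20 - 4 + 16)) = -35/(4 - 8) = -35/(-4) = -35*(-¼) = 35/4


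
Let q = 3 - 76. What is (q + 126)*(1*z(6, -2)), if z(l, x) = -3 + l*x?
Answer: -795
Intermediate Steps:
q = -73
(q + 126)*(1*z(6, -2)) = (-73 + 126)*(1*(-3 + 6*(-2))) = 53*(1*(-3 - 12)) = 53*(1*(-15)) = 53*(-15) = -795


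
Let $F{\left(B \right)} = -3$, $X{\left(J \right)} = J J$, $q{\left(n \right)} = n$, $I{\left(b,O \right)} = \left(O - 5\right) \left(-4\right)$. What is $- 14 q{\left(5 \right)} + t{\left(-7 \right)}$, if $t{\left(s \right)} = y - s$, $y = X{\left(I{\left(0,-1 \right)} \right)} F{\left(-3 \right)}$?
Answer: $-1791$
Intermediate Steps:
$I{\left(b,O \right)} = 20 - 4 O$ ($I{\left(b,O \right)} = \left(-5 + O\right) \left(-4\right) = 20 - 4 O$)
$X{\left(J \right)} = J^{2}$
$y = -1728$ ($y = \left(20 - -4\right)^{2} \left(-3\right) = \left(20 + 4\right)^{2} \left(-3\right) = 24^{2} \left(-3\right) = 576 \left(-3\right) = -1728$)
$t{\left(s \right)} = -1728 - s$
$- 14 q{\left(5 \right)} + t{\left(-7 \right)} = \left(-14\right) 5 - 1721 = -70 + \left(-1728 + 7\right) = -70 - 1721 = -1791$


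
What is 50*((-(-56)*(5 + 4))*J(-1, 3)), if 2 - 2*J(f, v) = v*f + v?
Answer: 25200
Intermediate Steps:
J(f, v) = 1 - v/2 - f*v/2 (J(f, v) = 1 - (v*f + v)/2 = 1 - (f*v + v)/2 = 1 - (v + f*v)/2 = 1 + (-v/2 - f*v/2) = 1 - v/2 - f*v/2)
50*((-(-56)*(5 + 4))*J(-1, 3)) = 50*((-(-56)*(5 + 4))*(1 - ½*3 - ½*(-1)*3)) = 50*((-(-56)*9)*(1 - 3/2 + 3/2)) = 50*(-14*(-36)*1) = 50*(504*1) = 50*504 = 25200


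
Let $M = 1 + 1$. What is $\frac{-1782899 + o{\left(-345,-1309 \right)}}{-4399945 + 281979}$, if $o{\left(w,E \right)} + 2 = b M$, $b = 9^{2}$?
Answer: $\frac{1782739}{4117966} \approx 0.43292$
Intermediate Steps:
$M = 2$
$b = 81$
$o{\left(w,E \right)} = 160$ ($o{\left(w,E \right)} = -2 + 81 \cdot 2 = -2 + 162 = 160$)
$\frac{-1782899 + o{\left(-345,-1309 \right)}}{-4399945 + 281979} = \frac{-1782899 + 160}{-4399945 + 281979} = - \frac{1782739}{-4117966} = \left(-1782739\right) \left(- \frac{1}{4117966}\right) = \frac{1782739}{4117966}$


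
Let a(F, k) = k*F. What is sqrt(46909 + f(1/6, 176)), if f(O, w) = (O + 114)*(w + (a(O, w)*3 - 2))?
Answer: sqrt(691386)/3 ≈ 277.17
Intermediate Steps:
a(F, k) = F*k
f(O, w) = (114 + O)*(-2 + w + 3*O*w) (f(O, w) = (O + 114)*(w + ((O*w)*3 - 2)) = (114 + O)*(w + (3*O*w - 2)) = (114 + O)*(w + (-2 + 3*O*w)) = (114 + O)*(-2 + w + 3*O*w))
sqrt(46909 + f(1/6, 176)) = sqrt(46909 + (-228 - 2/6 + 114*176 + 3*176*(1/6)**2 + 343*176/6)) = sqrt(46909 + (-228 - 2*1/6 + 20064 + 3*176*(1/6)**2 + 343*(1/6)*176)) = sqrt(46909 + (-228 - 1/3 + 20064 + 3*176*(1/36) + 30184/3)) = sqrt(46909 + (-228 - 1/3 + 20064 + 44/3 + 30184/3)) = sqrt(46909 + 89735/3) = sqrt(230462/3) = sqrt(691386)/3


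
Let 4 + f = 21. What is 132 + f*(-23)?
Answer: -259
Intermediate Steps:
f = 17 (f = -4 + 21 = 17)
132 + f*(-23) = 132 + 17*(-23) = 132 - 391 = -259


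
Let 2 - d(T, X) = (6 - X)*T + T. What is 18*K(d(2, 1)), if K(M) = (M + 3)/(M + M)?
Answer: 63/10 ≈ 6.3000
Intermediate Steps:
d(T, X) = 2 - T - T*(6 - X) (d(T, X) = 2 - ((6 - X)*T + T) = 2 - (T*(6 - X) + T) = 2 - (T + T*(6 - X)) = 2 + (-T - T*(6 - X)) = 2 - T - T*(6 - X))
K(M) = (3 + M)/(2*M) (K(M) = (3 + M)/((2*M)) = (3 + M)*(1/(2*M)) = (3 + M)/(2*M))
18*K(d(2, 1)) = 18*((3 + (2 - 7*2 + 2*1))/(2*(2 - 7*2 + 2*1))) = 18*((3 + (2 - 14 + 2))/(2*(2 - 14 + 2))) = 18*((1/2)*(3 - 10)/(-10)) = 18*((1/2)*(-1/10)*(-7)) = 18*(7/20) = 63/10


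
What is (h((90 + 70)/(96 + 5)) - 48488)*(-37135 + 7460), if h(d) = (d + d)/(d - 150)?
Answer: 2156884168200/1499 ≈ 1.4389e+9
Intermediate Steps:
h(d) = 2*d/(-150 + d) (h(d) = (2*d)/(-150 + d) = 2*d/(-150 + d))
(h((90 + 70)/(96 + 5)) - 48488)*(-37135 + 7460) = (2*((90 + 70)/(96 + 5))/(-150 + (90 + 70)/(96 + 5)) - 48488)*(-37135 + 7460) = (2*(160/101)/(-150 + 160/101) - 48488)*(-29675) = (2*(160/101)/(-14990/101) - 48488)*(-29675) = (2*(160/101)*(-101/14990) - 48488)*(-29675) = (-32/1499 - 48488)*(-29675) = -72683544/1499*(-29675) = 2156884168200/1499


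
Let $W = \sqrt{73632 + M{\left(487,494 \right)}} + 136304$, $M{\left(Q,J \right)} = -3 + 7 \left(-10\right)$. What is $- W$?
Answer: $-136304 - \sqrt{73559} \approx -1.3658 \cdot 10^{5}$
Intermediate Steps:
$M{\left(Q,J \right)} = -73$ ($M{\left(Q,J \right)} = -3 - 70 = -73$)
$W = 136304 + \sqrt{73559}$ ($W = \sqrt{73632 - 73} + 136304 = \sqrt{73559} + 136304 = 136304 + \sqrt{73559} \approx 1.3658 \cdot 10^{5}$)
$- W = - (136304 + \sqrt{73559}) = -136304 - \sqrt{73559}$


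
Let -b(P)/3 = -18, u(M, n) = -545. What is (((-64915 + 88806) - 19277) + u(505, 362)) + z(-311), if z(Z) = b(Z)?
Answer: 4123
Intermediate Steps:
b(P) = 54 (b(P) = -3*(-18) = 54)
z(Z) = 54
(((-64915 + 88806) - 19277) + u(505, 362)) + z(-311) = (((-64915 + 88806) - 19277) - 545) + 54 = ((23891 - 19277) - 545) + 54 = (4614 - 545) + 54 = 4069 + 54 = 4123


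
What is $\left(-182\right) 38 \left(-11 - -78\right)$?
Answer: $-463372$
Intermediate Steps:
$\left(-182\right) 38 \left(-11 - -78\right) = - 6916 \left(-11 + 78\right) = \left(-6916\right) 67 = -463372$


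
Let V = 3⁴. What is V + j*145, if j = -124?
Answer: -17899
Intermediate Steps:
V = 81
V + j*145 = 81 - 124*145 = 81 - 17980 = -17899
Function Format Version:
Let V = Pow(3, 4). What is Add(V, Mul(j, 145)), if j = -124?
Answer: -17899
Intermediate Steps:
V = 81
Add(V, Mul(j, 145)) = Add(81, Mul(-124, 145)) = Add(81, -17980) = -17899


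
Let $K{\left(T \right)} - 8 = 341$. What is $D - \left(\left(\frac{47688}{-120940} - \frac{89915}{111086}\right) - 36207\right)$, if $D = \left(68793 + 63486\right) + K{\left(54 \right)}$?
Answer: $\frac{567067660377667}{3358685210} \approx 1.6884 \cdot 10^{5}$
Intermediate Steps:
$K{\left(T \right)} = 349$ ($K{\left(T \right)} = 8 + 341 = 349$)
$D = 132628$ ($D = \left(68793 + 63486\right) + 349 = 132279 + 349 = 132628$)
$D - \left(\left(\frac{47688}{-120940} - \frac{89915}{111086}\right) - 36207\right) = 132628 - \left(\left(\frac{47688}{-120940} - \frac{89915}{111086}\right) - 36207\right) = 132628 - \left(\left(47688 \left(- \frac{1}{120940}\right) - \frac{89915}{111086}\right) - 36207\right) = 132628 - \left(\left(- \frac{11922}{30235} - \frac{89915}{111086}\right) - 36207\right) = 132628 - \left(- \frac{4042947317}{3358685210} - 36207\right) = 132628 - - \frac{121611958345787}{3358685210} = 132628 + \frac{121611958345787}{3358685210} = \frac{567067660377667}{3358685210}$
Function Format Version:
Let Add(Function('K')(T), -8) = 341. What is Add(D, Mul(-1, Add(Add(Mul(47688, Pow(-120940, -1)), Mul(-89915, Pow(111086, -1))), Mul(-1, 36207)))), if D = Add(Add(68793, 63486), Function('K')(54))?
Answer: Rational(567067660377667, 3358685210) ≈ 1.6884e+5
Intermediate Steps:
Function('K')(T) = 349 (Function('K')(T) = Add(8, 341) = 349)
D = 132628 (D = Add(Add(68793, 63486), 349) = Add(132279, 349) = 132628)
Add(D, Mul(-1, Add(Add(Mul(47688, Pow(-120940, -1)), Mul(-89915, Pow(111086, -1))), Mul(-1, 36207)))) = Add(132628, Mul(-1, Add(Add(Mul(47688, Pow(-120940, -1)), Mul(-89915, Pow(111086, -1))), Mul(-1, 36207)))) = Add(132628, Mul(-1, Add(Add(Mul(47688, Rational(-1, 120940)), Mul(-89915, Rational(1, 111086))), -36207))) = Add(132628, Mul(-1, Add(Add(Rational(-11922, 30235), Rational(-89915, 111086)), -36207))) = Add(132628, Mul(-1, Add(Rational(-4042947317, 3358685210), -36207))) = Add(132628, Mul(-1, Rational(-121611958345787, 3358685210))) = Add(132628, Rational(121611958345787, 3358685210)) = Rational(567067660377667, 3358685210)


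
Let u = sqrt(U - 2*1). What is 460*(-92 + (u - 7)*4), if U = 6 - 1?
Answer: -55200 + 1840*sqrt(3) ≈ -52013.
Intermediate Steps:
U = 5
u = sqrt(3) (u = sqrt(5 - 2*1) = sqrt(5 - 2) = sqrt(3) ≈ 1.7320)
460*(-92 + (u - 7)*4) = 460*(-92 + (sqrt(3) - 7)*4) = 460*(-92 + (-7 + sqrt(3))*4) = 460*(-92 + (-28 + 4*sqrt(3))) = 460*(-120 + 4*sqrt(3)) = -55200 + 1840*sqrt(3)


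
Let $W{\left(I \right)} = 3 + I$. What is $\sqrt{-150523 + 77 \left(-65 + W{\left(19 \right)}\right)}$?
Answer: $i \sqrt{153834} \approx 392.22 i$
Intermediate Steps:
$\sqrt{-150523 + 77 \left(-65 + W{\left(19 \right)}\right)} = \sqrt{-150523 + 77 \left(-65 + \left(3 + 19\right)\right)} = \sqrt{-150523 + 77 \left(-65 + 22\right)} = \sqrt{-150523 + 77 \left(-43\right)} = \sqrt{-150523 - 3311} = \sqrt{-153834} = i \sqrt{153834}$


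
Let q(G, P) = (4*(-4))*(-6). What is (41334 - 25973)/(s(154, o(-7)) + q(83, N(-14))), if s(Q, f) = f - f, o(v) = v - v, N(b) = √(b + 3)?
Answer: 15361/96 ≈ 160.01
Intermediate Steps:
N(b) = √(3 + b)
o(v) = 0
s(Q, f) = 0
q(G, P) = 96 (q(G, P) = -16*(-6) = 96)
(41334 - 25973)/(s(154, o(-7)) + q(83, N(-14))) = (41334 - 25973)/(0 + 96) = 15361/96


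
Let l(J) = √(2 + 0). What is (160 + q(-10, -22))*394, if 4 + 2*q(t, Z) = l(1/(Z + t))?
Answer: 62252 + 197*√2 ≈ 62531.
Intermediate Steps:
l(J) = √2
q(t, Z) = -2 + √2/2
(160 + q(-10, -22))*394 = (160 + (-2 + √2/2))*394 = (158 + √2/2)*394 = 62252 + 197*√2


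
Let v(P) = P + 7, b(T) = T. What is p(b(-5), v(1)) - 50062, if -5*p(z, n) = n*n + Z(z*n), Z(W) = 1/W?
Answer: -10014959/200 ≈ -50075.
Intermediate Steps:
v(P) = 7 + P
p(z, n) = -n**2/5 - 1/(5*n*z) (p(z, n) = -(n*n + 1/(z*n))/5 = -(n**2 + 1/(n*z))/5 = -n**2/5 - 1/(5*n*z))
p(b(-5), v(1)) - 50062 = (1/5)*(-1 - 1*(-5)*(7 + 1)**3)/((7 + 1)*(-5)) - 50062 = (1/5)*(-1/5)*(-1 - 1*(-5)*8**3)/8 - 50062 = (1/5)*(1/8)*(-1/5)*(-1 - 1*(-5)*512) - 50062 = (1/5)*(1/8)*(-1/5)*(-1 + 2560) - 50062 = (1/5)*(1/8)*(-1/5)*2559 - 50062 = -2559/200 - 50062 = -10014959/200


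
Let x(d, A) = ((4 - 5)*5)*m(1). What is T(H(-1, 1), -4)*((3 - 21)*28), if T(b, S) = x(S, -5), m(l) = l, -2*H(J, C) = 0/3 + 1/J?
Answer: 2520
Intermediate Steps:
H(J, C) = -1/(2*J) (H(J, C) = -(0/3 + 1/J)/2 = -(0*(⅓) + 1/J)/2 = -(0 + 1/J)/2 = -1/(2*J))
x(d, A) = -5 (x(d, A) = ((4 - 5)*5)*1 = -1*5*1 = -5*1 = -5)
T(b, S) = -5
T(H(-1, 1), -4)*((3 - 21)*28) = -5*(3 - 21)*28 = -(-90)*28 = -5*(-504) = 2520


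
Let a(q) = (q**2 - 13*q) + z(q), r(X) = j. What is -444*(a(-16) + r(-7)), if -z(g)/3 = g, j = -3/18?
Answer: -227254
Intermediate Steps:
j = -1/6 (j = -3*1/18 = -1/6 ≈ -0.16667)
z(g) = -3*g
r(X) = -1/6
a(q) = q**2 - 16*q (a(q) = (q**2 - 13*q) - 3*q = q**2 - 16*q)
-444*(a(-16) + r(-7)) = -444*(-16*(-16 - 16) - 1/6) = -444*(-16*(-32) - 1/6) = -444*(512 - 1/6) = -444*3071/6 = -227254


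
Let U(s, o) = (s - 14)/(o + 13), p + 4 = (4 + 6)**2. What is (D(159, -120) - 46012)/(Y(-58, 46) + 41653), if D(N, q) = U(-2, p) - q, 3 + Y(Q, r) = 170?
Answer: -1250561/1139595 ≈ -1.0974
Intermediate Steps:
p = 96 (p = -4 + (4 + 6)**2 = -4 + 10**2 = -4 + 100 = 96)
Y(Q, r) = 167 (Y(Q, r) = -3 + 170 = 167)
U(s, o) = (-14 + s)/(13 + o)
D(N, q) = -16/109 - q (D(N, q) = (-14 - 2)/(13 + 96) - q = -16/109 - q)
(D(159, -120) - 46012)/(Y(-58, 46) + 41653) = ((-16/109 - 1*(-120)) - 46012)/(167 + 41653) = ((-16/109 + 120) - 46012)/41820 = (13064/109 - 46012)*(1/41820) = -5002244/109*1/41820 = -1250561/1139595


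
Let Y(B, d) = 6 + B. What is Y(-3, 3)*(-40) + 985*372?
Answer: 366300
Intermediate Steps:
Y(-3, 3)*(-40) + 985*372 = (6 - 3)*(-40) + 985*372 = 3*(-40) + 366420 = -120 + 366420 = 366300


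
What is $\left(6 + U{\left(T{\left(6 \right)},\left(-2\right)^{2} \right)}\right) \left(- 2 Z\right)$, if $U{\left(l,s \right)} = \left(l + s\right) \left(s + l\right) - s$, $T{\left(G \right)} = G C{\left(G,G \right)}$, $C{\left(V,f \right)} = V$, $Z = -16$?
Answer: $51264$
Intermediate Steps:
$T{\left(G \right)} = G^{2}$ ($T{\left(G \right)} = G G = G^{2}$)
$U{\left(l,s \right)} = \left(l + s\right)^{2} - s$ ($U{\left(l,s \right)} = \left(l + s\right) \left(l + s\right) - s = \left(l + s\right)^{2} - s$)
$\left(6 + U{\left(T{\left(6 \right)},\left(-2\right)^{2} \right)}\right) \left(- 2 Z\right) = \left(6 + \left(\left(6^{2} + \left(-2\right)^{2}\right)^{2} - \left(-2\right)^{2}\right)\right) \left(\left(-2\right) \left(-16\right)\right) = \left(6 + \left(\left(36 + 4\right)^{2} - 4\right)\right) 32 = \left(6 - \left(4 - 40^{2}\right)\right) 32 = \left(6 + \left(1600 - 4\right)\right) 32 = \left(6 + 1596\right) 32 = 1602 \cdot 32 = 51264$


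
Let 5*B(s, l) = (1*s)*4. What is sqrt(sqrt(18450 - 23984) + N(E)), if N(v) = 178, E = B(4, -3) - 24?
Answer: sqrt(178 + I*sqrt(5534)) ≈ 13.618 + 2.7313*I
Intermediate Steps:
B(s, l) = 4*s/5 (B(s, l) = ((1*s)*4)/5 = (s*4)/5 = (4*s)/5 = 4*s/5)
E = -104/5 (E = (4/5)*4 - 24 = 16/5 - 24 = -104/5 ≈ -20.800)
sqrt(sqrt(18450 - 23984) + N(E)) = sqrt(sqrt(18450 - 23984) + 178) = sqrt(sqrt(-5534) + 178) = sqrt(I*sqrt(5534) + 178) = sqrt(178 + I*sqrt(5534))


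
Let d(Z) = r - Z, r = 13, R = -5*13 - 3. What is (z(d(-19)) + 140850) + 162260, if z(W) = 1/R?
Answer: 20611479/68 ≈ 3.0311e+5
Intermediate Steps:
R = -68 (R = -65 - 3 = -68)
d(Z) = 13 - Z
z(W) = -1/68 (z(W) = 1/(-68) = -1/68)
(z(d(-19)) + 140850) + 162260 = (-1/68 + 140850) + 162260 = 9577799/68 + 162260 = 20611479/68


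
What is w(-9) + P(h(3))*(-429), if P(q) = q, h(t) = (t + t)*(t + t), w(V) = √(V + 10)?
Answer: -15443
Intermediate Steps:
w(V) = √(10 + V)
h(t) = 4*t² (h(t) = (2*t)*(2*t) = 4*t²)
w(-9) + P(h(3))*(-429) = √(10 - 9) + (4*3²)*(-429) = √1 + (4*9)*(-429) = 1 + 36*(-429) = 1 - 15444 = -15443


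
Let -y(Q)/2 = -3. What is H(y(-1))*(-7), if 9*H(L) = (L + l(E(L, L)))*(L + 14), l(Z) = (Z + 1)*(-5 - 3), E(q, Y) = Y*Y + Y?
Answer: 47320/9 ≈ 5257.8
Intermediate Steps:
E(q, Y) = Y + Y**2 (E(q, Y) = Y**2 + Y = Y + Y**2)
y(Q) = 6 (y(Q) = -2*(-3) = 6)
l(Z) = -8 - 8*Z (l(Z) = (1 + Z)*(-8) = -8 - 8*Z)
H(L) = (14 + L)*(-8 + L - 8*L*(1 + L))/9 (H(L) = ((L + (-8 - 8*L*(1 + L)))*(L + 14))/9 = ((L + (-8 - 8*L*(1 + L)))*(14 + L))/9 = ((-8 + L - 8*L*(1 + L))*(14 + L))/9 = ((14 + L)*(-8 + L - 8*L*(1 + L)))/9 = (14 + L)*(-8 + L - 8*L*(1 + L))/9)
H(y(-1))*(-7) = (-112/9 - 119/9*6**2 - 106/9*6 - 8/9*6**3)*(-7) = (-112/9 - 119/9*36 - 212/3 - 8/9*216)*(-7) = (-112/9 - 476 - 212/3 - 192)*(-7) = -6760/9*(-7) = 47320/9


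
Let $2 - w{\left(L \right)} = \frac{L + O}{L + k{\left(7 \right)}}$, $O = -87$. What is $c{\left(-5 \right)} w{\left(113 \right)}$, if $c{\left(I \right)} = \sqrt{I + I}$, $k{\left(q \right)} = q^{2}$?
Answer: $\frac{149 i \sqrt{10}}{81} \approx 5.817 i$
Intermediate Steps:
$c{\left(I \right)} = \sqrt{2} \sqrt{I}$ ($c{\left(I \right)} = \sqrt{2 I} = \sqrt{2} \sqrt{I}$)
$w{\left(L \right)} = 2 - \frac{-87 + L}{49 + L}$ ($w{\left(L \right)} = 2 - \frac{L - 87}{L + 7^{2}} = 2 - \frac{-87 + L}{L + 49} = 2 - \frac{-87 + L}{49 + L}$)
$c{\left(-5 \right)} w{\left(113 \right)} = \sqrt{2} \sqrt{-5} \frac{185 + 113}{49 + 113} = \sqrt{2} i \sqrt{5} \cdot \frac{1}{162} \cdot 298 = i \sqrt{10} \cdot \frac{1}{162} \cdot 298 = i \sqrt{10} \cdot \frac{149}{81} = \frac{149 i \sqrt{10}}{81}$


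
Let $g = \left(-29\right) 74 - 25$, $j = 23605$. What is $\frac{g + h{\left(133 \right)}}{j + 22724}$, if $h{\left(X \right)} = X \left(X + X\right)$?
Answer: $\frac{11069}{15443} \approx 0.71676$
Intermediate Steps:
$h{\left(X \right)} = 2 X^{2}$ ($h{\left(X \right)} = X 2 X = 2 X^{2}$)
$g = -2171$ ($g = -2146 - 25 = -2171$)
$\frac{g + h{\left(133 \right)}}{j + 22724} = \frac{-2171 + 2 \cdot 133^{2}}{23605 + 22724} = \frac{-2171 + 2 \cdot 17689}{46329} = \left(-2171 + 35378\right) \frac{1}{46329} = 33207 \cdot \frac{1}{46329} = \frac{11069}{15443}$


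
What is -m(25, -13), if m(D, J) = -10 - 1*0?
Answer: 10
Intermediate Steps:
m(D, J) = -10 (m(D, J) = -10 + 0 = -10)
-m(25, -13) = -1*(-10) = 10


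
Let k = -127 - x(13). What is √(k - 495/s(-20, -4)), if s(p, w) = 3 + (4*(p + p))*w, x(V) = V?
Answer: I*√58201145/643 ≈ 11.865*I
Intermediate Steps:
s(p, w) = 3 + 8*p*w (s(p, w) = 3 + (4*(2*p))*w = 3 + (8*p)*w = 3 + 8*p*w)
k = -140 (k = -127 - 1*13 = -127 - 13 = -140)
√(k - 495/s(-20, -4)) = √(-140 - 495/(3 + 8*(-20)*(-4))) = √(-140 - 495/(3 + 640)) = √(-140 - 495/643) = √(-90515/643) = I*√58201145/643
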